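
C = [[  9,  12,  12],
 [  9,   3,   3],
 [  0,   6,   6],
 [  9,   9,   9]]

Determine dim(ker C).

Row reduce to echelon form.
R2 ← R2 − R1: [0, -9, -9]
R4 ← R4 − R1: [0, -3, -3]
R3 ← R3 + (2/3)·R2: [0, 0, 0]
R4 ← R4 − (1/3)·R2: [0, 0, 0]
2 nonzero rows, so rank(C) = 2.
C has 3 columns; by rank–nullity, nullity = 3 − 2 = 1.

1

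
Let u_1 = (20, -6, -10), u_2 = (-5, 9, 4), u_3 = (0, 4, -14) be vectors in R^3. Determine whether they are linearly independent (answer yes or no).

Form the matrix with these vectors as rows and row reduce.
R2 ← R2 + (1/4)·R1: [0, 15/2, 3/2]
R3 ← R3 − (8/15)·R2: [0, 0, -74/5]
3 nonzero rows, so the 3 vectors span a space of dimension 3.
Since 3 = 3, the vectors are linearly independent.

yes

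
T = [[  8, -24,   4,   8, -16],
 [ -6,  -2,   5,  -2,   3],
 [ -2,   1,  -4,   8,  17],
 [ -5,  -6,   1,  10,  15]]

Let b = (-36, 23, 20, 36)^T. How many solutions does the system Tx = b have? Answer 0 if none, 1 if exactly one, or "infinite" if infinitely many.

Row reduce the augmented matrix [T | b].
R2 ← R2 + (3/4)·R1: [0, -20, 8, 4, -9, -4]
R3 ← R3 + (1/4)·R1: [0, -5, -3, 10, 13, 11]
R4 ← R4 + (5/8)·R1: [0, -21, 7/2, 15, 5, 27/2]
R3 ← R3 − (1/4)·R2: [0, 0, -5, 9, 61/4, 12]
R4 ← R4 − (21/20)·R2: [0, 0, -49/10, 54/5, 289/20, 177/10]
R4 ← R4 − (49/50)·R3: [0, 0, 0, 99/50, -99/200, 297/50]
The echelon form has 4 nonzero rows, and every pivot lies in the first 5 columns, so rank(T) = rank([T|b]) = 4.
The system is consistent.
rank = 4 < 5 unknowns, so there are infinitely many solutions.

infinite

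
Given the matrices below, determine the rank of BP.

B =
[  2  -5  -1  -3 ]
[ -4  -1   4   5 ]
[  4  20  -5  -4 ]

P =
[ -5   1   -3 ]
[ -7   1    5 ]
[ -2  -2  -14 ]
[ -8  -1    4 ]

3

First compute BP:
[[ 51,   2, -29],
 [-21, -18, -29],
 [-118,  38, 142]]
Now row reduce the product.
R2 ← R2 + (7/17)·R1: [0, -292/17, -696/17]
R3 ← R3 + (118/51)·R1: [0, 2174/51, 3820/51]
R3 ← R3 + (1087/438)·R2: [0, 0, -5848/219]
3 nonzero rows, so rank(BP) = 3.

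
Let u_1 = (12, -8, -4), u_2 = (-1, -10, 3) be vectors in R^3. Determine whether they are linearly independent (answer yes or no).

yes

Form the matrix with these vectors as rows and row reduce.
R2 ← R2 + (1/12)·R1: [0, -32/3, 8/3]
2 nonzero rows, so the 2 vectors span a space of dimension 2.
Since 2 = 2, the vectors are linearly independent.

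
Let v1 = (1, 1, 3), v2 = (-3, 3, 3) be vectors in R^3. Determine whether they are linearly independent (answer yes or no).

yes

Form the matrix with these vectors as rows and row reduce.
R2 ← R2 + (3)·R1: [0, 6, 12]
2 nonzero rows, so the 2 vectors span a space of dimension 2.
Since 2 = 2, the vectors are linearly independent.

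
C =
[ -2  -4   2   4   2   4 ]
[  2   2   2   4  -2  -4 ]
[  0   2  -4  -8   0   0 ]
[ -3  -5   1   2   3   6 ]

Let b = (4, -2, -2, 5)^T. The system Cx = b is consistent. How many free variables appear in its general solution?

4

Row reduce the augmented matrix [C | b].
R2 ← R2 + R1: [0, -2, 4, 8, 0, 0, 2]
R4 ← R4 − (3/2)·R1: [0, 1, -2, -4, 0, 0, -1]
R3 ← R3 + R2: [0, 0, 0, 0, 0, 0, 0]
R4 ← R4 + (1/2)·R2: [0, 0, 0, 0, 0, 0, 0]
The echelon form has 2 nonzero rows, and every pivot lies in the first 6 columns, so rank(C) = rank([C|b]) = 2.
The system is consistent.
Free variables = (unknowns) − (rank) = 6 − 2 = 4.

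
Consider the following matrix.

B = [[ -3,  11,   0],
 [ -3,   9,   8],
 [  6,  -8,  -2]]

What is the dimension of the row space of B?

Row reduce to echelon form.
R2 ← R2 − R1: [0, -2, 8]
R3 ← R3 + (2)·R1: [0, 14, -2]
R3 ← R3 + (7)·R2: [0, 0, 54]
Echelon form has 3 nonzero rows, so rank(B) = 3.
The row space has dimension equal to the rank: 3.

3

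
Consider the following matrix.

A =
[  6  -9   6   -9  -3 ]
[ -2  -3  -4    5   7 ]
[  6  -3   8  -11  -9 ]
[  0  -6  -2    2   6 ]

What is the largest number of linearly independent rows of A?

2

Row reduce to echelon form.
R2 ← R2 + (1/3)·R1: [0, -6, -2, 2, 6]
R3 ← R3 − R1: [0, 6, 2, -2, -6]
R3 ← R3 + R2: [0, 0, 0, 0, 0]
R4 ← R4 − R2: [0, 0, 0, 0, 0]
Echelon form has 2 nonzero rows, so rank(A) = 2.
The rank gives the maximum number of linearly independent rows: 2.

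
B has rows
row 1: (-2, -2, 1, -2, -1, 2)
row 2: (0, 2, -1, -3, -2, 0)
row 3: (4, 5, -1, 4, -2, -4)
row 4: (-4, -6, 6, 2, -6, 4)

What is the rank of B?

3

Row reduce to echelon form.
R3 ← R3 + (2)·R1: [0, 1, 1, 0, -4, 0]
R4 ← R4 − (2)·R1: [0, -2, 4, 6, -4, 0]
R3 ← R3 − (1/2)·R2: [0, 0, 3/2, 3/2, -3, 0]
R4 ← R4 + R2: [0, 0, 3, 3, -6, 0]
R4 ← R4 − (2)·R3: [0, 0, 0, 0, 0, 0]
Echelon form has 3 nonzero rows, so rank(B) = 3.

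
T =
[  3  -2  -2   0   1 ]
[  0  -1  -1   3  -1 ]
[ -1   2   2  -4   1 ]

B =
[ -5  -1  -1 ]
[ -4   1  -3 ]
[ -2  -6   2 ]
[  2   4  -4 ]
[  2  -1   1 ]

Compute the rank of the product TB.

2

First compute TB:
[[ -1,   6,   0],
 [ 10,  18, -12],
 [-13, -26,  16]]
Now row reduce the product.
R2 ← R2 + (10)·R1: [0, 78, -12]
R3 ← R3 − (13)·R1: [0, -104, 16]
R3 ← R3 + (4/3)·R2: [0, 0, 0]
2 nonzero rows, so rank(TB) = 2.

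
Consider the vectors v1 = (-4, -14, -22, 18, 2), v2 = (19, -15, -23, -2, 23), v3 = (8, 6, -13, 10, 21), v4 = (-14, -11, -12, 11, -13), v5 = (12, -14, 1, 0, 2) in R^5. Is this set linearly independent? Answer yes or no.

Form the matrix with these vectors as rows and row reduce.
R2 ← R2 + (19/4)·R1: [0, -163/2, -255/2, 167/2, 65/2]
R3 ← R3 + (2)·R1: [0, -22, -57, 46, 25]
R4 ← R4 − (7/2)·R1: [0, 38, 65, -52, -20]
R5 ← R5 + (3)·R1: [0, -56, -65, 54, 8]
R3 ← R3 − (44/163)·R2: [0, 0, -3681/163, 3824/163, 2645/163]
R4 ← R4 + (76/163)·R2: [0, 0, 905/163, -2130/163, -790/163]
R5 ← R5 − (112/163)·R2: [0, 0, 3685/163, -550/163, -2336/163]
R4 ← R4 + (905/3681)·R3: [0, 0, 0, -26870/3681, -3155/3681]
R5 ← R5 + (3685/3681)·R3: [0, 0, 0, 74030/3681, 7043/3681]
R5 ← R5 + (7403/2687)·R4: [0, 0, 0, 0, -1204/2687]
5 nonzero rows, so the 5 vectors span a space of dimension 5.
Since 5 = 5, the vectors are linearly independent.

yes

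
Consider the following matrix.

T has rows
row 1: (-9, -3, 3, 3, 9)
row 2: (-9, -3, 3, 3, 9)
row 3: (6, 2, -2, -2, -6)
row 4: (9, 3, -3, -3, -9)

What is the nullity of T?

Row reduce to echelon form.
R2 ← R2 − R1: [0, 0, 0, 0, 0]
R3 ← R3 + (2/3)·R1: [0, 0, 0, 0, 0]
R4 ← R4 + R1: [0, 0, 0, 0, 0]
1 nonzero row, so rank(T) = 1.
T has 5 columns; by rank–nullity, nullity = 5 − 1 = 4.

4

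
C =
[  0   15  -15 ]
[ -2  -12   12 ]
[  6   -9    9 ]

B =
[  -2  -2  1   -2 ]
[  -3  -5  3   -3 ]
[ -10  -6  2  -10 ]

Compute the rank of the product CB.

First compute CB:
[[105,  15,  15, 105],
 [-80,  -8, -14, -80],
 [-75, -21,  -3, -75]]
Now row reduce the product.
R2 ← R2 + (16/21)·R1: [0, 24/7, -18/7, 0]
R3 ← R3 + (5/7)·R1: [0, -72/7, 54/7, 0]
R3 ← R3 + (3)·R2: [0, 0, 0, 0]
2 nonzero rows, so rank(CB) = 2.

2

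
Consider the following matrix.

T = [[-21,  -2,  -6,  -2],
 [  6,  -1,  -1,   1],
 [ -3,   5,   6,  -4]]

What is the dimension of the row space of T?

3

Row reduce to echelon form.
R2 ← R2 + (2/7)·R1: [0, -11/7, -19/7, 3/7]
R3 ← R3 − (1/7)·R1: [0, 37/7, 48/7, -26/7]
R3 ← R3 + (37/11)·R2: [0, 0, -25/11, -25/11]
Echelon form has 3 nonzero rows, so rank(T) = 3.
The row space has dimension equal to the rank: 3.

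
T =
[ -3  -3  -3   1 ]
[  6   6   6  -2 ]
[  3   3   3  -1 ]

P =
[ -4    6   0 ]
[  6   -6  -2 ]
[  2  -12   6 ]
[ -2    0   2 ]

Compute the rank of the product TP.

First compute TP:
[[-14,  36, -10],
 [ 28, -72,  20],
 [ 14, -36,  10]]
Now row reduce the product.
R2 ← R2 + (2)·R1: [0, 0, 0]
R3 ← R3 + R1: [0, 0, 0]
1 nonzero row, so rank(TP) = 1.

1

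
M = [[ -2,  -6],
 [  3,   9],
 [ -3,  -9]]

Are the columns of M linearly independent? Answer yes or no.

no

Row reduce M to echelon form.
R2 ← R2 + (3/2)·R1: [0, 0]
R3 ← R3 − (3/2)·R1: [0, 0]
1 pivot among 2 columns.
Only 1 < 2 pivot columns, so the columns are linearly dependent.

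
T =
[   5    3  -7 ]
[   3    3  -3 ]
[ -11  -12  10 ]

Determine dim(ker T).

Row reduce to echelon form.
R2 ← R2 − (3/5)·R1: [0, 6/5, 6/5]
R3 ← R3 + (11/5)·R1: [0, -27/5, -27/5]
R3 ← R3 + (9/2)·R2: [0, 0, 0]
2 nonzero rows, so rank(T) = 2.
T has 3 columns; by rank–nullity, nullity = 3 − 2 = 1.

1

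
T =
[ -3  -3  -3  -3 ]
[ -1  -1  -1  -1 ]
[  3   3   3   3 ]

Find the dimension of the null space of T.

3

Row reduce to echelon form.
R2 ← R2 − (1/3)·R1: [0, 0, 0, 0]
R3 ← R3 + R1: [0, 0, 0, 0]
1 nonzero row, so rank(T) = 1.
T has 4 columns; by rank–nullity, nullity = 4 − 1 = 3.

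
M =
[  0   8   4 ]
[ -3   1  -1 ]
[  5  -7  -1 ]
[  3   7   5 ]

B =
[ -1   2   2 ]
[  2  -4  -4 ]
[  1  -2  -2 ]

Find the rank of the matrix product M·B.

First compute MB:
[[ 20, -40, -40],
 [  4,  -8,  -8],
 [-20,  40,  40],
 [ 16, -32, -32]]
Now row reduce the product.
R2 ← R2 − (1/5)·R1: [0, 0, 0]
R3 ← R3 + R1: [0, 0, 0]
R4 ← R4 − (4/5)·R1: [0, 0, 0]
1 nonzero row, so rank(MB) = 1.

1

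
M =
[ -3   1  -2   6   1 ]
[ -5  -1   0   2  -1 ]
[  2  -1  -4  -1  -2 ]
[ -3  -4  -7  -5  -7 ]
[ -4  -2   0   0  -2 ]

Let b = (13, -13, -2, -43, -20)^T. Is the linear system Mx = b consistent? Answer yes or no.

yes

Row reduce the augmented matrix [M | b].
R2 ← R2 − (5/3)·R1: [0, -8/3, 10/3, -8, -8/3, -104/3]
R3 ← R3 + (2/3)·R1: [0, -1/3, -16/3, 3, -4/3, 20/3]
R4 ← R4 − R1: [0, -5, -5, -11, -8, -56]
R5 ← R5 − (4/3)·R1: [0, -10/3, 8/3, -8, -10/3, -112/3]
R3 ← R3 − (1/8)·R2: [0, 0, -23/4, 4, -1, 11]
R4 ← R4 − (15/8)·R2: [0, 0, -45/4, 4, -3, 9]
R5 ← R5 − (5/4)·R2: [0, 0, -3/2, 2, 0, 6]
R4 ← R4 − (45/23)·R3: [0, 0, 0, -88/23, -24/23, -288/23]
R5 ← R5 − (6/23)·R3: [0, 0, 0, 22/23, 6/23, 72/23]
R5 ← R5 + (1/4)·R4: [0, 0, 0, 0, 0, 0]
The echelon form has 4 nonzero rows, and every pivot lies in the first 5 columns, so rank(M) = rank([M|b]) = 4.
The system is consistent.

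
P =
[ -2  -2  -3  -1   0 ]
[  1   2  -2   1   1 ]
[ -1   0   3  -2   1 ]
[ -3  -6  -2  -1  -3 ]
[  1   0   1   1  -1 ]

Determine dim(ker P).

2

Row reduce to echelon form.
R2 ← R2 + (1/2)·R1: [0, 1, -7/2, 1/2, 1]
R3 ← R3 − (1/2)·R1: [0, 1, 9/2, -3/2, 1]
R4 ← R4 − (3/2)·R1: [0, -3, 5/2, 1/2, -3]
R5 ← R5 + (1/2)·R1: [0, -1, -1/2, 1/2, -1]
R3 ← R3 − R2: [0, 0, 8, -2, 0]
R4 ← R4 + (3)·R2: [0, 0, -8, 2, 0]
R5 ← R5 + R2: [0, 0, -4, 1, 0]
R4 ← R4 + R3: [0, 0, 0, 0, 0]
R5 ← R5 + (1/2)·R3: [0, 0, 0, 0, 0]
3 nonzero rows, so rank(P) = 3.
P has 5 columns; by rank–nullity, nullity = 5 − 3 = 2.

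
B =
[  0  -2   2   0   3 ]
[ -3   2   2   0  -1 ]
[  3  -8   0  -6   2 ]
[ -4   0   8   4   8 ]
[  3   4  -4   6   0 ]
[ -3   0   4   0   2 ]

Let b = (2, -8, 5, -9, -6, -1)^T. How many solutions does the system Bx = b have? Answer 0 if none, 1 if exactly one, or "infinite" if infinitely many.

Row reduce the augmented matrix [B | b].
Swap R1 ↔ R2
R3 ← R3 + R1: [0, -6, 2, -6, 1, -3]
R4 ← R4 − (4/3)·R1: [0, -8/3, 16/3, 4, 28/3, 5/3]
R5 ← R5 + R1: [0, 6, -2, 6, -1, -14]
R6 ← R6 − R1: [0, -2, 2, 0, 3, 7]
R3 ← R3 − (3)·R2: [0, 0, -4, -6, -8, -9]
R4 ← R4 − (4/3)·R2: [0, 0, 8/3, 4, 16/3, -1]
R5 ← R5 + (3)·R2: [0, 0, 4, 6, 8, -8]
R6 ← R6 − R2: [0, 0, 0, 0, 0, 5]
R4 ← R4 + (2/3)·R3: [0, 0, 0, 0, 0, -7]
R5 ← R5 + R3: [0, 0, 0, 0, 0, -17]
R5 ← R5 − (17/7)·R4: [0, 0, 0, 0, 0, 0]
R6 ← R6 + (5/7)·R4: [0, 0, 0, 0, 0, 0]
The echelon form has 4 nonzero rows; the last pivot sits in the augmented column, so rank(B) = 3 but rank([B|b]) = 4.
Since the ranks differ, the system is inconsistent.
It has no solutions.

0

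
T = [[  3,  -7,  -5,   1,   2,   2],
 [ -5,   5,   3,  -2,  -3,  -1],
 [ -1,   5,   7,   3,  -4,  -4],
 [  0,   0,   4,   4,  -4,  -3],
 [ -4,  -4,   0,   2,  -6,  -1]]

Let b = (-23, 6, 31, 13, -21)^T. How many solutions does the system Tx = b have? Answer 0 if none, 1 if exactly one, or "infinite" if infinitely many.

Row reduce the augmented matrix [T | b].
R2 ← R2 + (5/3)·R1: [0, -20/3, -16/3, -1/3, 1/3, 7/3, -97/3]
R3 ← R3 + (1/3)·R1: [0, 8/3, 16/3, 10/3, -10/3, -10/3, 70/3]
R5 ← R5 + (4/3)·R1: [0, -40/3, -20/3, 10/3, -10/3, 5/3, -155/3]
R3 ← R3 + (2/5)·R2: [0, 0, 16/5, 16/5, -16/5, -12/5, 52/5]
R5 ← R5 − (2)·R2: [0, 0, 4, 4, -4, -3, 13]
R4 ← R4 − (5/4)·R3: [0, 0, 0, 0, 0, 0, 0]
R5 ← R5 − (5/4)·R3: [0, 0, 0, 0, 0, 0, 0]
The echelon form has 3 nonzero rows, and every pivot lies in the first 6 columns, so rank(T) = rank([T|b]) = 3.
The system is consistent.
rank = 3 < 6 unknowns, so there are infinitely many solutions.

infinite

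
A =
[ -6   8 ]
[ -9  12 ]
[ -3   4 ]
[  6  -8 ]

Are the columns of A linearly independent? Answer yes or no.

Row reduce A to echelon form.
R2 ← R2 − (3/2)·R1: [0, 0]
R3 ← R3 − (1/2)·R1: [0, 0]
R4 ← R4 + R1: [0, 0]
1 pivot among 2 columns.
Only 1 < 2 pivot columns, so the columns are linearly dependent.

no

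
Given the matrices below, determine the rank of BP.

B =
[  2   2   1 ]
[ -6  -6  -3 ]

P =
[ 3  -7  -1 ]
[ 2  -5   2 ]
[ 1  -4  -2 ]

First compute BP:
[[ 11, -28,   0],
 [-33,  84,   0]]
Now row reduce the product.
R2 ← R2 + (3)·R1: [0, 0, 0]
1 nonzero row, so rank(BP) = 1.

1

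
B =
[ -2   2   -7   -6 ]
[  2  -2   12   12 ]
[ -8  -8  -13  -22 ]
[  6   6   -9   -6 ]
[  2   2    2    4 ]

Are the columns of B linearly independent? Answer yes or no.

no

Row reduce B to echelon form.
R2 ← R2 + R1: [0, 0, 5, 6]
R3 ← R3 − (4)·R1: [0, -16, 15, 2]
R4 ← R4 + (3)·R1: [0, 12, -30, -24]
R5 ← R5 + R1: [0, 4, -5, -2]
Swap R2 ↔ R3
R4 ← R4 + (3/4)·R2: [0, 0, -75/4, -45/2]
R5 ← R5 + (1/4)·R2: [0, 0, -5/4, -3/2]
R4 ← R4 + (15/4)·R3: [0, 0, 0, 0]
R5 ← R5 + (1/4)·R3: [0, 0, 0, 0]
3 pivots among 4 columns.
Only 3 < 4 pivot columns, so the columns are linearly dependent.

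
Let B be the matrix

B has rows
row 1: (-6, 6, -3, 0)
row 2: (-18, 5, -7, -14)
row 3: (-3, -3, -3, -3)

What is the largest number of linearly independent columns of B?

Row reduce to echelon form.
R2 ← R2 − (3)·R1: [0, -13, 2, -14]
R3 ← R3 − (1/2)·R1: [0, -6, -3/2, -3]
R3 ← R3 − (6/13)·R2: [0, 0, -63/26, 45/13]
Echelon form has 3 nonzero rows, so rank(B) = 3.
The rank gives the maximum number of linearly independent columns: 3.

3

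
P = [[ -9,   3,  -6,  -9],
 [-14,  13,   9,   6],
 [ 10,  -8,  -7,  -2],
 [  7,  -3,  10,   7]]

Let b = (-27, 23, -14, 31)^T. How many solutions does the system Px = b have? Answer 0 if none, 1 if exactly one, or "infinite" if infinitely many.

Row reduce the augmented matrix [P | b].
R2 ← R2 − (14/9)·R1: [0, 25/3, 55/3, 20, 65]
R3 ← R3 + (10/9)·R1: [0, -14/3, -41/3, -12, -44]
R4 ← R4 + (7/9)·R1: [0, -2/3, 16/3, 0, 10]
R3 ← R3 + (14/25)·R2: [0, 0, -17/5, -4/5, -38/5]
R4 ← R4 + (2/25)·R2: [0, 0, 34/5, 8/5, 76/5]
R4 ← R4 + (2)·R3: [0, 0, 0, 0, 0]
The echelon form has 3 nonzero rows, and every pivot lies in the first 4 columns, so rank(P) = rank([P|b]) = 3.
The system is consistent.
rank = 3 < 4 unknowns, so there are infinitely many solutions.

infinite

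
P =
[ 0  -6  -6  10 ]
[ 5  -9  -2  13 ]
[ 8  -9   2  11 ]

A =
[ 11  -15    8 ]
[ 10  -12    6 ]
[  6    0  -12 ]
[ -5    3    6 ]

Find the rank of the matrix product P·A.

3

First compute PA:
[[-146, 102,  96],
 [-112,  72,  88],
 [-45,  21,  52]]
Now row reduce the product.
R2 ← R2 − (56/73)·R1: [0, -456/73, 1048/73]
R3 ← R3 − (45/146)·R1: [0, -762/73, 1636/73]
R3 ← R3 − (127/76)·R2: [0, 0, -30/19]
3 nonzero rows, so rank(PA) = 3.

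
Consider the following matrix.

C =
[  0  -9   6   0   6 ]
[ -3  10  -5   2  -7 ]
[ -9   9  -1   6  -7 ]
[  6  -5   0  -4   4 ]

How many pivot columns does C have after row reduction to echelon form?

2

Row reduce to echelon form.
Swap R1 ↔ R2
R3 ← R3 − (3)·R1: [0, -21, 14, 0, 14]
R4 ← R4 + (2)·R1: [0, 15, -10, 0, -10]
R3 ← R3 − (7/3)·R2: [0, 0, 0, 0, 0]
R4 ← R4 + (5/3)·R2: [0, 0, 0, 0, 0]
Echelon form has 2 nonzero rows, so rank(C) = 2.
Each nonzero row contributes one pivot column: 2 pivot columns.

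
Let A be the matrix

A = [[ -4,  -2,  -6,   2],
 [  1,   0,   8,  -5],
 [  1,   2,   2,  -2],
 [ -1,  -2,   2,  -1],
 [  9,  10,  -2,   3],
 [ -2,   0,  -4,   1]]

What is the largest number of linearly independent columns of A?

Row reduce to echelon form.
R2 ← R2 + (1/4)·R1: [0, -1/2, 13/2, -9/2]
R3 ← R3 + (1/4)·R1: [0, 3/2, 1/2, -3/2]
R4 ← R4 − (1/4)·R1: [0, -3/2, 7/2, -3/2]
R5 ← R5 + (9/4)·R1: [0, 11/2, -31/2, 15/2]
R6 ← R6 − (1/2)·R1: [0, 1, -1, 0]
R3 ← R3 + (3)·R2: [0, 0, 20, -15]
R4 ← R4 − (3)·R2: [0, 0, -16, 12]
R5 ← R5 + (11)·R2: [0, 0, 56, -42]
R6 ← R6 + (2)·R2: [0, 0, 12, -9]
R4 ← R4 + (4/5)·R3: [0, 0, 0, 0]
R5 ← R5 − (14/5)·R3: [0, 0, 0, 0]
R6 ← R6 − (3/5)·R3: [0, 0, 0, 0]
Echelon form has 3 nonzero rows, so rank(A) = 3.
The rank gives the maximum number of linearly independent columns: 3.

3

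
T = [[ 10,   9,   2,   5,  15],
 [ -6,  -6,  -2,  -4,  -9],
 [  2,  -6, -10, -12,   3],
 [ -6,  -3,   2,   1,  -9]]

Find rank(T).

2

Row reduce to echelon form.
R2 ← R2 + (3/5)·R1: [0, -3/5, -4/5, -1, 0]
R3 ← R3 − (1/5)·R1: [0, -39/5, -52/5, -13, 0]
R4 ← R4 + (3/5)·R1: [0, 12/5, 16/5, 4, 0]
R3 ← R3 − (13)·R2: [0, 0, 0, 0, 0]
R4 ← R4 + (4)·R2: [0, 0, 0, 0, 0]
Echelon form has 2 nonzero rows, so rank(T) = 2.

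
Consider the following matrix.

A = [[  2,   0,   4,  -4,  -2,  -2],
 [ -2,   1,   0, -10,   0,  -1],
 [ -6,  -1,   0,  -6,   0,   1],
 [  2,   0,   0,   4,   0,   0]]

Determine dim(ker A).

Row reduce to echelon form.
R2 ← R2 + R1: [0, 1, 4, -14, -2, -3]
R3 ← R3 + (3)·R1: [0, -1, 12, -18, -6, -5]
R4 ← R4 − R1: [0, 0, -4, 8, 2, 2]
R3 ← R3 + R2: [0, 0, 16, -32, -8, -8]
R4 ← R4 + (1/4)·R3: [0, 0, 0, 0, 0, 0]
3 nonzero rows, so rank(A) = 3.
A has 6 columns; by rank–nullity, nullity = 6 − 3 = 3.

3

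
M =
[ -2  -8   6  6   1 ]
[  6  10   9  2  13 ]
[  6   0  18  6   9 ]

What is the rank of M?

Row reduce to echelon form.
R2 ← R2 + (3)·R1: [0, -14, 27, 20, 16]
R3 ← R3 + (3)·R1: [0, -24, 36, 24, 12]
R3 ← R3 − (12/7)·R2: [0, 0, -72/7, -72/7, -108/7]
Echelon form has 3 nonzero rows, so rank(M) = 3.

3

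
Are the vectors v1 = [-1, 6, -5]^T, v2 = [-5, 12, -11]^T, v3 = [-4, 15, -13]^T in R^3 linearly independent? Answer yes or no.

Form the matrix with these vectors as rows and row reduce.
R2 ← R2 − (5)·R1: [0, -18, 14]
R3 ← R3 − (4)·R1: [0, -9, 7]
R3 ← R3 − (1/2)·R2: [0, 0, 0]
2 nonzero rows, so the 3 vectors span a space of dimension 2.
Since 2 < 3, the vectors are linearly dependent.

no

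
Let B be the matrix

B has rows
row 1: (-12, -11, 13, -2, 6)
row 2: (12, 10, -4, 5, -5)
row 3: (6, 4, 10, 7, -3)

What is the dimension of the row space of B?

3

Row reduce to echelon form.
R2 ← R2 + R1: [0, -1, 9, 3, 1]
R3 ← R3 + (1/2)·R1: [0, -3/2, 33/2, 6, 0]
R3 ← R3 − (3/2)·R2: [0, 0, 3, 3/2, -3/2]
Echelon form has 3 nonzero rows, so rank(B) = 3.
The row space has dimension equal to the rank: 3.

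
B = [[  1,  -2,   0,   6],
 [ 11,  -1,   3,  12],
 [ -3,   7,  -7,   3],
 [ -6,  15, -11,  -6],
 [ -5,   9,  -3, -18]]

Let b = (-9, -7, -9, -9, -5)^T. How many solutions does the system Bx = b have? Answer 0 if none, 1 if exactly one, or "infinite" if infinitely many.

0

Row reduce the augmented matrix [B | b].
R2 ← R2 − (11)·R1: [0, 21, 3, -54, 92]
R3 ← R3 + (3)·R1: [0, 1, -7, 21, -36]
R4 ← R4 + (6)·R1: [0, 3, -11, 30, -63]
R5 ← R5 + (5)·R1: [0, -1, -3, 12, -50]
R3 ← R3 − (1/21)·R2: [0, 0, -50/7, 165/7, -848/21]
R4 ← R4 − (1/7)·R2: [0, 0, -80/7, 264/7, -533/7]
R5 ← R5 + (1/21)·R2: [0, 0, -20/7, 66/7, -958/21]
R4 ← R4 − (8/5)·R3: [0, 0, 0, 0, -173/15]
R5 ← R5 − (2/5)·R3: [0, 0, 0, 0, -442/15]
R5 ← R5 − (442/173)·R4: [0, 0, 0, 0, 0]
The echelon form has 4 nonzero rows; the last pivot sits in the augmented column, so rank(B) = 3 but rank([B|b]) = 4.
Since the ranks differ, the system is inconsistent.
It has no solutions.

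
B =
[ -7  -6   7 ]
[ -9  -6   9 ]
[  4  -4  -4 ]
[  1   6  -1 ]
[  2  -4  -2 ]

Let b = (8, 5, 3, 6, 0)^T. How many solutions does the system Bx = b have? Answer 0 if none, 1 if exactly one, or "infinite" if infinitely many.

0

Row reduce the augmented matrix [B | b].
R2 ← R2 − (9/7)·R1: [0, 12/7, 0, -37/7]
R3 ← R3 + (4/7)·R1: [0, -52/7, 0, 53/7]
R4 ← R4 + (1/7)·R1: [0, 36/7, 0, 50/7]
R5 ← R5 + (2/7)·R1: [0, -40/7, 0, 16/7]
R3 ← R3 + (13/3)·R2: [0, 0, 0, -46/3]
R4 ← R4 − (3)·R2: [0, 0, 0, 23]
R5 ← R5 + (10/3)·R2: [0, 0, 0, -46/3]
R4 ← R4 + (3/2)·R3: [0, 0, 0, 0]
R5 ← R5 − R3: [0, 0, 0, 0]
The echelon form has 3 nonzero rows; the last pivot sits in the augmented column, so rank(B) = 2 but rank([B|b]) = 3.
Since the ranks differ, the system is inconsistent.
It has no solutions.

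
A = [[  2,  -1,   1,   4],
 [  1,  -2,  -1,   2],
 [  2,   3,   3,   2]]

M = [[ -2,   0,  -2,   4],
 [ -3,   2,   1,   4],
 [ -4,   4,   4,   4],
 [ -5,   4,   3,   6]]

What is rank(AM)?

First compute AM:
[[-25,  18,  11,  32],
 [ -2,   0,  -2,   4],
 [-35,  26,  17,  44]]
Now row reduce the product.
R2 ← R2 − (2/25)·R1: [0, -36/25, -72/25, 36/25]
R3 ← R3 − (7/5)·R1: [0, 4/5, 8/5, -4/5]
R3 ← R3 + (5/9)·R2: [0, 0, 0, 0]
2 nonzero rows, so rank(AM) = 2.

2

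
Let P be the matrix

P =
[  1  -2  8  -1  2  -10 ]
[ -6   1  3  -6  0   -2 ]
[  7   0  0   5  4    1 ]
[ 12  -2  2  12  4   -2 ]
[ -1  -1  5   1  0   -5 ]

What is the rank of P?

4

Row reduce to echelon form.
R2 ← R2 + (6)·R1: [0, -11, 51, -12, 12, -62]
R3 ← R3 − (7)·R1: [0, 14, -56, 12, -10, 71]
R4 ← R4 − (12)·R1: [0, 22, -94, 24, -20, 118]
R5 ← R5 + R1: [0, -3, 13, 0, 2, -15]
R3 ← R3 + (14/11)·R2: [0, 0, 98/11, -36/11, 58/11, -87/11]
R4 ← R4 + (2)·R2: [0, 0, 8, 0, 4, -6]
R5 ← R5 − (3/11)·R2: [0, 0, -10/11, 36/11, -14/11, 21/11]
R4 ← R4 − (44/49)·R3: [0, 0, 0, 144/49, -36/49, 54/49]
R5 ← R5 + (5/49)·R3: [0, 0, 0, 144/49, -36/49, 54/49]
R5 ← R5 − R4: [0, 0, 0, 0, 0, 0]
Echelon form has 4 nonzero rows, so rank(P) = 4.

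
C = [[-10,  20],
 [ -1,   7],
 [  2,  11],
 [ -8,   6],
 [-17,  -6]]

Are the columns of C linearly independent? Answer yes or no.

yes

Row reduce C to echelon form.
R2 ← R2 − (1/10)·R1: [0, 5]
R3 ← R3 + (1/5)·R1: [0, 15]
R4 ← R4 − (4/5)·R1: [0, -10]
R5 ← R5 − (17/10)·R1: [0, -40]
R3 ← R3 − (3)·R2: [0, 0]
R4 ← R4 + (2)·R2: [0, 0]
R5 ← R5 + (8)·R2: [0, 0]
2 pivots among 2 columns.
Every column is a pivot column, so the columns are linearly independent.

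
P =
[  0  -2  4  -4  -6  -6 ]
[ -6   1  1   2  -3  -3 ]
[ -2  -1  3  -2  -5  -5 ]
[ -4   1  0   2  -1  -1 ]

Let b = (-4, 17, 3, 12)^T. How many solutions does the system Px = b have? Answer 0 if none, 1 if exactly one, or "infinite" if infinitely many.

Row reduce the augmented matrix [P | b].
Swap R1 ↔ R2
R3 ← R3 − (1/3)·R1: [0, -4/3, 8/3, -8/3, -4, -4, -8/3]
R4 ← R4 − (2/3)·R1: [0, 1/3, -2/3, 2/3, 1, 1, 2/3]
R3 ← R3 − (2/3)·R2: [0, 0, 0, 0, 0, 0, 0]
R4 ← R4 + (1/6)·R2: [0, 0, 0, 0, 0, 0, 0]
The echelon form has 2 nonzero rows, and every pivot lies in the first 6 columns, so rank(P) = rank([P|b]) = 2.
The system is consistent.
rank = 2 < 6 unknowns, so there are infinitely many solutions.

infinite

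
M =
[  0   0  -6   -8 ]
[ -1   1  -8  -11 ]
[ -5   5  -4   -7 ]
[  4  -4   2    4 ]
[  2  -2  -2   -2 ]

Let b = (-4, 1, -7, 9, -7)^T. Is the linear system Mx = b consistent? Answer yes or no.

no

Row reduce the augmented matrix [M | b].
Swap R1 ↔ R2
R3 ← R3 − (5)·R1: [0, 0, 36, 48, -12]
R4 ← R4 + (4)·R1: [0, 0, -30, -40, 13]
R5 ← R5 + (2)·R1: [0, 0, -18, -24, -5]
R3 ← R3 + (6)·R2: [0, 0, 0, 0, -36]
R4 ← R4 − (5)·R2: [0, 0, 0, 0, 33]
R5 ← R5 − (3)·R2: [0, 0, 0, 0, 7]
R4 ← R4 + (11/12)·R3: [0, 0, 0, 0, 0]
R5 ← R5 + (7/36)·R3: [0, 0, 0, 0, 0]
The echelon form has 3 nonzero rows; the last pivot sits in the augmented column, so rank(M) = 2 but rank([M|b]) = 3.
Since the ranks differ, the system is inconsistent.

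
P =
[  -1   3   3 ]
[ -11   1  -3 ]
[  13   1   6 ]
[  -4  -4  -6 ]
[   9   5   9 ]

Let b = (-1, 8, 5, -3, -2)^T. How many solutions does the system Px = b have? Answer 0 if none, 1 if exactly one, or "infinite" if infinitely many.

0

Row reduce the augmented matrix [P | b].
R2 ← R2 − (11)·R1: [0, -32, -36, 19]
R3 ← R3 + (13)·R1: [0, 40, 45, -8]
R4 ← R4 − (4)·R1: [0, -16, -18, 1]
R5 ← R5 + (9)·R1: [0, 32, 36, -11]
R3 ← R3 + (5/4)·R2: [0, 0, 0, 63/4]
R4 ← R4 − (1/2)·R2: [0, 0, 0, -17/2]
R5 ← R5 + R2: [0, 0, 0, 8]
R4 ← R4 + (34/63)·R3: [0, 0, 0, 0]
R5 ← R5 − (32/63)·R3: [0, 0, 0, 0]
The echelon form has 3 nonzero rows; the last pivot sits in the augmented column, so rank(P) = 2 but rank([P|b]) = 3.
Since the ranks differ, the system is inconsistent.
It has no solutions.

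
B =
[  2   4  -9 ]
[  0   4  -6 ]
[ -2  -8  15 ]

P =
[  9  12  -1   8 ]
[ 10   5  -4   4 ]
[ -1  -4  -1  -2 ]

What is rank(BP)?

2

First compute BP:
[[ 67,  80,  -9,  50],
 [ 46,  44, -10,  28],
 [-113, -124,  19, -78]]
Now row reduce the product.
R2 ← R2 − (46/67)·R1: [0, -732/67, -256/67, -424/67]
R3 ← R3 + (113/67)·R1: [0, 732/67, 256/67, 424/67]
R3 ← R3 + R2: [0, 0, 0, 0]
2 nonzero rows, so rank(BP) = 2.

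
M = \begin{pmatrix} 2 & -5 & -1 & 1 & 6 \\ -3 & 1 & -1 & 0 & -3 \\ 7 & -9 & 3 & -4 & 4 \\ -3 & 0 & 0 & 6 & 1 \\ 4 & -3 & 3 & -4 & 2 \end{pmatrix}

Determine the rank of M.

Row reduce to echelon form.
R2 ← R2 + (3/2)·R1: [0, -13/2, -5/2, 3/2, 6]
R3 ← R3 − (7/2)·R1: [0, 17/2, 13/2, -15/2, -17]
R4 ← R4 + (3/2)·R1: [0, -15/2, -3/2, 15/2, 10]
R5 ← R5 − (2)·R1: [0, 7, 5, -6, -10]
R3 ← R3 + (17/13)·R2: [0, 0, 42/13, -72/13, -119/13]
R4 ← R4 − (15/13)·R2: [0, 0, 18/13, 75/13, 40/13]
R5 ← R5 + (14/13)·R2: [0, 0, 30/13, -57/13, -46/13]
R4 ← R4 − (3/7)·R3: [0, 0, 0, 57/7, 7]
R5 ← R5 − (5/7)·R3: [0, 0, 0, -3/7, 3]
R5 ← R5 + (1/19)·R4: [0, 0, 0, 0, 64/19]
Echelon form has 5 nonzero rows, so rank(M) = 5.

5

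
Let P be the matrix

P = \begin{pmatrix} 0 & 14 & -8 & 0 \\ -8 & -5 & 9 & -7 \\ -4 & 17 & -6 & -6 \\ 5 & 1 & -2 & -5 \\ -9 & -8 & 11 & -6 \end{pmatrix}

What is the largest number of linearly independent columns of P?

3

Row reduce to echelon form.
Swap R1 ↔ R2
R3 ← R3 − (1/2)·R1: [0, 39/2, -21/2, -5/2]
R4 ← R4 + (5/8)·R1: [0, -17/8, 29/8, -75/8]
R5 ← R5 − (9/8)·R1: [0, -19/8, 7/8, 15/8]
R3 ← R3 − (39/28)·R2: [0, 0, 9/14, -5/2]
R4 ← R4 + (17/112)·R2: [0, 0, 135/56, -75/8]
R5 ← R5 + (19/112)·R2: [0, 0, -27/56, 15/8]
R4 ← R4 − (15/4)·R3: [0, 0, 0, 0]
R5 ← R5 + (3/4)·R3: [0, 0, 0, 0]
Echelon form has 3 nonzero rows, so rank(P) = 3.
The rank gives the maximum number of linearly independent columns: 3.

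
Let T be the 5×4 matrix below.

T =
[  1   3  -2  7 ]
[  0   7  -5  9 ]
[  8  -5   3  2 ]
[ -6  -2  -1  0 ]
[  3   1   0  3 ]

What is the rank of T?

Row reduce to echelon form.
R3 ← R3 − (8)·R1: [0, -29, 19, -54]
R4 ← R4 + (6)·R1: [0, 16, -13, 42]
R5 ← R5 − (3)·R1: [0, -8, 6, -18]
R3 ← R3 + (29/7)·R2: [0, 0, -12/7, -117/7]
R4 ← R4 − (16/7)·R2: [0, 0, -11/7, 150/7]
R5 ← R5 + (8/7)·R2: [0, 0, 2/7, -54/7]
R4 ← R4 − (11/12)·R3: [0, 0, 0, 147/4]
R5 ← R5 + (1/6)·R3: [0, 0, 0, -21/2]
R5 ← R5 + (2/7)·R4: [0, 0, 0, 0]
Echelon form has 4 nonzero rows, so rank(T) = 4.

4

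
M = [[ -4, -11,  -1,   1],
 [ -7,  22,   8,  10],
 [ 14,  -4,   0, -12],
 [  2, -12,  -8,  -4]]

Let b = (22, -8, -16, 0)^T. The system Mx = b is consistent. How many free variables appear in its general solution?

1

Row reduce the augmented matrix [M | b].
R2 ← R2 − (7/4)·R1: [0, 165/4, 39/4, 33/4, -93/2]
R3 ← R3 + (7/2)·R1: [0, -85/2, -7/2, -17/2, 61]
R4 ← R4 + (1/2)·R1: [0, -35/2, -17/2, -7/2, 11]
R3 ← R3 + (34/33)·R2: [0, 0, 72/11, 0, 144/11]
R4 ← R4 + (14/33)·R2: [0, 0, -48/11, 0, -96/11]
R4 ← R4 + (2/3)·R3: [0, 0, 0, 0, 0]
The echelon form has 3 nonzero rows, and every pivot lies in the first 4 columns, so rank(M) = rank([M|b]) = 3.
The system is consistent.
Free variables = (unknowns) − (rank) = 4 − 3 = 1.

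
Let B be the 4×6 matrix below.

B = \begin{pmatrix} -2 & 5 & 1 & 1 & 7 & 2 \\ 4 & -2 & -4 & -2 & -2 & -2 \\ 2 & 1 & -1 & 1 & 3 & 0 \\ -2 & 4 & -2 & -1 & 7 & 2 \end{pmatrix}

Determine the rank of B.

Row reduce to echelon form.
R2 ← R2 + (2)·R1: [0, 8, -2, 0, 12, 2]
R3 ← R3 + R1: [0, 6, 0, 2, 10, 2]
R4 ← R4 − R1: [0, -1, -3, -2, 0, 0]
R3 ← R3 − (3/4)·R2: [0, 0, 3/2, 2, 1, 1/2]
R4 ← R4 + (1/8)·R2: [0, 0, -13/4, -2, 3/2, 1/4]
R4 ← R4 + (13/6)·R3: [0, 0, 0, 7/3, 11/3, 4/3]
Echelon form has 4 nonzero rows, so rank(B) = 4.

4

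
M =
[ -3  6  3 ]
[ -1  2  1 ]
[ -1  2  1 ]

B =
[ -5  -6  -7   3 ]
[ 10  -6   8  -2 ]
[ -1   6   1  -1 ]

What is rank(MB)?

First compute MB:
[[ 72,   0,  72, -24],
 [ 24,   0,  24,  -8],
 [ 24,   0,  24,  -8]]
Now row reduce the product.
R2 ← R2 − (1/3)·R1: [0, 0, 0, 0]
R3 ← R3 − (1/3)·R1: [0, 0, 0, 0]
1 nonzero row, so rank(MB) = 1.

1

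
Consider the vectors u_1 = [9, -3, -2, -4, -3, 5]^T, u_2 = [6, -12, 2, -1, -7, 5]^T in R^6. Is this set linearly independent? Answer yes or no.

yes

Form the matrix with these vectors as rows and row reduce.
R2 ← R2 − (2/3)·R1: [0, -10, 10/3, 5/3, -5, 5/3]
2 nonzero rows, so the 2 vectors span a space of dimension 2.
Since 2 = 2, the vectors are linearly independent.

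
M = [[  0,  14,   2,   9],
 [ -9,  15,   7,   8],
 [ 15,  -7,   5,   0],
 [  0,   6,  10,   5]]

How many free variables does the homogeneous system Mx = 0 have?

1

Row reduce to echelon form.
Swap R1 ↔ R2
R3 ← R3 + (5/3)·R1: [0, 18, 50/3, 40/3]
R3 ← R3 − (9/7)·R2: [0, 0, 296/21, 37/21]
R4 ← R4 − (3/7)·R2: [0, 0, 64/7, 8/7]
R4 ← R4 − (24/37)·R3: [0, 0, 0, 0]
3 nonzero rows, so rank(M) = 3.
M has 4 columns; by rank–nullity, nullity = 4 − 3 = 1.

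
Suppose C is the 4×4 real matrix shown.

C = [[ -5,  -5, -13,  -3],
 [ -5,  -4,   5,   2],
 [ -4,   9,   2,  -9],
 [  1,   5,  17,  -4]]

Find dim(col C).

4

Row reduce to echelon form.
R2 ← R2 − R1: [0, 1, 18, 5]
R3 ← R3 − (4/5)·R1: [0, 13, 62/5, -33/5]
R4 ← R4 + (1/5)·R1: [0, 4, 72/5, -23/5]
R3 ← R3 − (13)·R2: [0, 0, -1108/5, -358/5]
R4 ← R4 − (4)·R2: [0, 0, -288/5, -123/5]
R4 ← R4 − (72/277)·R3: [0, 0, 0, -1659/277]
Echelon form has 4 nonzero rows, so rank(C) = 4.
The column space has dimension equal to the rank: 4.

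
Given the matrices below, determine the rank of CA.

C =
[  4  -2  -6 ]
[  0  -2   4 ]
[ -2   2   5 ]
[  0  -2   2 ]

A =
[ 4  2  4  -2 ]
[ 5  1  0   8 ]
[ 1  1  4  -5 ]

First compute CA:
[[  0,   0,  -8,   6],
 [ -6,   2,  16, -36],
 [  7,   3,  12,  -5],
 [ -8,   0,   8, -26]]
Now row reduce the product.
Swap R1 ↔ R2
R3 ← R3 + (7/6)·R1: [0, 16/3, 92/3, -47]
R4 ← R4 − (4/3)·R1: [0, -8/3, -40/3, 22]
Swap R2 ↔ R3
R4 ← R4 + (1/2)·R2: [0, 0, 2, -3/2]
R4 ← R4 + (1/4)·R3: [0, 0, 0, 0]
3 nonzero rows, so rank(CA) = 3.

3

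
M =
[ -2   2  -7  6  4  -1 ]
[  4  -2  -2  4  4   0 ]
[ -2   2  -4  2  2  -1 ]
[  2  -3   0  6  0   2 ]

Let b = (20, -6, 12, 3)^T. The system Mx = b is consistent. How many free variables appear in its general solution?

3

Row reduce the augmented matrix [M | b].
R2 ← R2 + (2)·R1: [0, 2, -16, 16, 12, -2, 34]
R3 ← R3 − R1: [0, 0, 3, -4, -2, 0, -8]
R4 ← R4 + R1: [0, -1, -7, 12, 4, 1, 23]
R4 ← R4 + (1/2)·R2: [0, 0, -15, 20, 10, 0, 40]
R4 ← R4 + (5)·R3: [0, 0, 0, 0, 0, 0, 0]
The echelon form has 3 nonzero rows, and every pivot lies in the first 6 columns, so rank(M) = rank([M|b]) = 3.
The system is consistent.
Free variables = (unknowns) − (rank) = 6 − 3 = 3.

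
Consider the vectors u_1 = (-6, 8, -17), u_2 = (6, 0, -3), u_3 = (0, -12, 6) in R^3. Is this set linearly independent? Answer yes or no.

yes

Form the matrix with these vectors as rows and row reduce.
R2 ← R2 + R1: [0, 8, -20]
R3 ← R3 + (3/2)·R2: [0, 0, -24]
3 nonzero rows, so the 3 vectors span a space of dimension 3.
Since 3 = 3, the vectors are linearly independent.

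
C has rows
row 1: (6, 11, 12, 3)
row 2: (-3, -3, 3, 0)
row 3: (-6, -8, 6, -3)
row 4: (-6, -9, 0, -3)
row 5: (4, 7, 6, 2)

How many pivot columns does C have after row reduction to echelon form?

3

Row reduce to echelon form.
R2 ← R2 + (1/2)·R1: [0, 5/2, 9, 3/2]
R3 ← R3 + R1: [0, 3, 18, 0]
R4 ← R4 + R1: [0, 2, 12, 0]
R5 ← R5 − (2/3)·R1: [0, -1/3, -2, 0]
R3 ← R3 − (6/5)·R2: [0, 0, 36/5, -9/5]
R4 ← R4 − (4/5)·R2: [0, 0, 24/5, -6/5]
R5 ← R5 + (2/15)·R2: [0, 0, -4/5, 1/5]
R4 ← R4 − (2/3)·R3: [0, 0, 0, 0]
R5 ← R5 + (1/9)·R3: [0, 0, 0, 0]
Echelon form has 3 nonzero rows, so rank(C) = 3.
Each nonzero row contributes one pivot column: 3 pivot columns.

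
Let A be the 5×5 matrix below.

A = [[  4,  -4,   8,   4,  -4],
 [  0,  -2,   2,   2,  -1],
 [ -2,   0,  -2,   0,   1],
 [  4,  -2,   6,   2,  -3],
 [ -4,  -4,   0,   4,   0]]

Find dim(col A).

2

Row reduce to echelon form.
R3 ← R3 + (1/2)·R1: [0, -2, 2, 2, -1]
R4 ← R4 − R1: [0, 2, -2, -2, 1]
R5 ← R5 + R1: [0, -8, 8, 8, -4]
R3 ← R3 − R2: [0, 0, 0, 0, 0]
R4 ← R4 + R2: [0, 0, 0, 0, 0]
R5 ← R5 − (4)·R2: [0, 0, 0, 0, 0]
Echelon form has 2 nonzero rows, so rank(A) = 2.
The column space has dimension equal to the rank: 2.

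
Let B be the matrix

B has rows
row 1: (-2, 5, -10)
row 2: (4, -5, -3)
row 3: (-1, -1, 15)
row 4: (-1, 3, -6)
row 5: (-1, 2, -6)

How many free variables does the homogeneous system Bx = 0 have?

Row reduce to echelon form.
R2 ← R2 + (2)·R1: [0, 5, -23]
R3 ← R3 − (1/2)·R1: [0, -7/2, 20]
R4 ← R4 − (1/2)·R1: [0, 1/2, -1]
R5 ← R5 − (1/2)·R1: [0, -1/2, -1]
R3 ← R3 + (7/10)·R2: [0, 0, 39/10]
R4 ← R4 − (1/10)·R2: [0, 0, 13/10]
R5 ← R5 + (1/10)·R2: [0, 0, -33/10]
R4 ← R4 − (1/3)·R3: [0, 0, 0]
R5 ← R5 + (11/13)·R3: [0, 0, 0]
3 nonzero rows, so rank(B) = 3.
B has 3 columns; by rank–nullity, nullity = 3 − 3 = 0.

0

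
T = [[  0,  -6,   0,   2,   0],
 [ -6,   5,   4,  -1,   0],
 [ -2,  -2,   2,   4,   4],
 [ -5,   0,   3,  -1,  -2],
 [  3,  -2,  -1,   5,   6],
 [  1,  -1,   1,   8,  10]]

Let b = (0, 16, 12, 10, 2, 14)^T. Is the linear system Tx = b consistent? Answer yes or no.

yes

Row reduce the augmented matrix [T | b].
Swap R1 ↔ R2
R3 ← R3 − (1/3)·R1: [0, -11/3, 2/3, 13/3, 4, 20/3]
R4 ← R4 − (5/6)·R1: [0, -25/6, -1/3, -1/6, -2, -10/3]
R5 ← R5 + (1/2)·R1: [0, 1/2, 1, 9/2, 6, 10]
R6 ← R6 + (1/6)·R1: [0, -1/6, 5/3, 47/6, 10, 50/3]
R3 ← R3 − (11/18)·R2: [0, 0, 2/3, 28/9, 4, 20/3]
R4 ← R4 − (25/36)·R2: [0, 0, -1/3, -14/9, -2, -10/3]
R5 ← R5 + (1/12)·R2: [0, 0, 1, 14/3, 6, 10]
R6 ← R6 − (1/36)·R2: [0, 0, 5/3, 70/9, 10, 50/3]
R4 ← R4 + (1/2)·R3: [0, 0, 0, 0, 0, 0]
R5 ← R5 − (3/2)·R3: [0, 0, 0, 0, 0, 0]
R6 ← R6 − (5/2)·R3: [0, 0, 0, 0, 0, 0]
The echelon form has 3 nonzero rows, and every pivot lies in the first 5 columns, so rank(T) = rank([T|b]) = 3.
The system is consistent.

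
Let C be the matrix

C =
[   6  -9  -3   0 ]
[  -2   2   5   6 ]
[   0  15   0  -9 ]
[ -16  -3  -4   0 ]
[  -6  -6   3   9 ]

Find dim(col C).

Row reduce to echelon form.
R2 ← R2 + (1/3)·R1: [0, -1, 4, 6]
R4 ← R4 + (8/3)·R1: [0, -27, -12, 0]
R5 ← R5 + R1: [0, -15, 0, 9]
R3 ← R3 + (15)·R2: [0, 0, 60, 81]
R4 ← R4 − (27)·R2: [0, 0, -120, -162]
R5 ← R5 − (15)·R2: [0, 0, -60, -81]
R4 ← R4 + (2)·R3: [0, 0, 0, 0]
R5 ← R5 + R3: [0, 0, 0, 0]
Echelon form has 3 nonzero rows, so rank(C) = 3.
The column space has dimension equal to the rank: 3.

3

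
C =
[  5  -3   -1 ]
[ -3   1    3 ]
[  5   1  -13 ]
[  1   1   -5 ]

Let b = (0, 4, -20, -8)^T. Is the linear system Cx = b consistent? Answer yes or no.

yes

Row reduce the augmented matrix [C | b].
R2 ← R2 + (3/5)·R1: [0, -4/5, 12/5, 4]
R3 ← R3 − R1: [0, 4, -12, -20]
R4 ← R4 − (1/5)·R1: [0, 8/5, -24/5, -8]
R3 ← R3 + (5)·R2: [0, 0, 0, 0]
R4 ← R4 + (2)·R2: [0, 0, 0, 0]
The echelon form has 2 nonzero rows, and every pivot lies in the first 3 columns, so rank(C) = rank([C|b]) = 2.
The system is consistent.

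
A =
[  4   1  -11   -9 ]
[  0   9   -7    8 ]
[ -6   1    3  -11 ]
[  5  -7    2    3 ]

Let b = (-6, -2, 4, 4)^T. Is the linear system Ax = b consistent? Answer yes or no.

no

Row reduce the augmented matrix [A | b].
R3 ← R3 + (3/2)·R1: [0, 5/2, -27/2, -49/2, -5]
R4 ← R4 − (5/4)·R1: [0, -33/4, 63/4, 57/4, 23/2]
R3 ← R3 − (5/18)·R2: [0, 0, -104/9, -481/18, -40/9]
R4 ← R4 + (11/12)·R2: [0, 0, 28/3, 259/12, 29/3]
R4 ← R4 + (21/26)·R3: [0, 0, 0, 0, 79/13]
The echelon form has 4 nonzero rows; the last pivot sits in the augmented column, so rank(A) = 3 but rank([A|b]) = 4.
Since the ranks differ, the system is inconsistent.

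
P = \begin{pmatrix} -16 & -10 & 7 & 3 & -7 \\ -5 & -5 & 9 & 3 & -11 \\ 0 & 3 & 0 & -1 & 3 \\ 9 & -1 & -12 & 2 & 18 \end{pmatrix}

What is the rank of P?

Row reduce to echelon form.
R2 ← R2 − (5/16)·R1: [0, -15/8, 109/16, 33/16, -141/16]
R4 ← R4 + (9/16)·R1: [0, -53/8, -129/16, 59/16, 225/16]
R3 ← R3 + (8/5)·R2: [0, 0, 109/10, 23/10, -111/10]
R4 ← R4 − (53/15)·R2: [0, 0, -482/15, -18/5, 226/5]
R4 ← R4 + (964/327)·R3: [0, 0, 0, 1040/327, 1360/109]
Echelon form has 4 nonzero rows, so rank(P) = 4.

4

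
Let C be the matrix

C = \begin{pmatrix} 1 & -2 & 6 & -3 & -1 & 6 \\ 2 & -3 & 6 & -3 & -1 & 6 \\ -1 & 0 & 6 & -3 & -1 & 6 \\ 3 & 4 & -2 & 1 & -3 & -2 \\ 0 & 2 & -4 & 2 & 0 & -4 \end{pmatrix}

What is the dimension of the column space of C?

Row reduce to echelon form.
R2 ← R2 − (2)·R1: [0, 1, -6, 3, 1, -6]
R3 ← R3 + R1: [0, -2, 12, -6, -2, 12]
R4 ← R4 − (3)·R1: [0, 10, -20, 10, 0, -20]
R3 ← R3 + (2)·R2: [0, 0, 0, 0, 0, 0]
R4 ← R4 − (10)·R2: [0, 0, 40, -20, -10, 40]
R5 ← R5 − (2)·R2: [0, 0, 8, -4, -2, 8]
Swap R3 ↔ R4
R5 ← R5 − (1/5)·R3: [0, 0, 0, 0, 0, 0]
Echelon form has 3 nonzero rows, so rank(C) = 3.
The column space has dimension equal to the rank: 3.

3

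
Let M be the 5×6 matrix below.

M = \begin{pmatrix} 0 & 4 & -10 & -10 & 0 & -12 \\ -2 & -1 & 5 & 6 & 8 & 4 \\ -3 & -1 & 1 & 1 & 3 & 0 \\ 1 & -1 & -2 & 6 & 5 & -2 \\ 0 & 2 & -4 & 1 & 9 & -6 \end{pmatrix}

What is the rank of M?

4

Row reduce to echelon form.
Swap R1 ↔ R2
R3 ← R3 − (3/2)·R1: [0, 1/2, -13/2, -8, -9, -6]
R4 ← R4 + (1/2)·R1: [0, -3/2, 1/2, 9, 9, 0]
R3 ← R3 − (1/8)·R2: [0, 0, -21/4, -27/4, -9, -9/2]
R4 ← R4 + (3/8)·R2: [0, 0, -13/4, 21/4, 9, -9/2]
R5 ← R5 − (1/2)·R2: [0, 0, 1, 6, 9, 0]
R4 ← R4 − (13/21)·R3: [0, 0, 0, 66/7, 102/7, -12/7]
R5 ← R5 + (4/21)·R3: [0, 0, 0, 33/7, 51/7, -6/7]
R5 ← R5 − (1/2)·R4: [0, 0, 0, 0, 0, 0]
Echelon form has 4 nonzero rows, so rank(M) = 4.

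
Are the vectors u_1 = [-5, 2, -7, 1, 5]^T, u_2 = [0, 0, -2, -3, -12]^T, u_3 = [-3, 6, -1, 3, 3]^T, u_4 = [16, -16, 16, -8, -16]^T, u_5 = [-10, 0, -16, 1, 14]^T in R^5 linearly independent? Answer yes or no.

Form the matrix with these vectors as rows and row reduce.
R3 ← R3 − (3/5)·R1: [0, 24/5, 16/5, 12/5, 0]
R4 ← R4 + (16/5)·R1: [0, -48/5, -32/5, -24/5, 0]
R5 ← R5 − (2)·R1: [0, -4, -2, -1, 4]
Swap R2 ↔ R3
R4 ← R4 + (2)·R2: [0, 0, 0, 0, 0]
R5 ← R5 + (5/6)·R2: [0, 0, 2/3, 1, 4]
R5 ← R5 + (1/3)·R3: [0, 0, 0, 0, 0]
3 nonzero rows, so the 5 vectors span a space of dimension 3.
Since 3 < 5, the vectors are linearly dependent.

no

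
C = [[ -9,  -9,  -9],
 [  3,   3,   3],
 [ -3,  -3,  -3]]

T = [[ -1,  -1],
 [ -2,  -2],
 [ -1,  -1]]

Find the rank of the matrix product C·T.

1

First compute CT:
[[ 36,  36],
 [-12, -12],
 [ 12,  12]]
Now row reduce the product.
R2 ← R2 + (1/3)·R1: [0, 0]
R3 ← R3 − (1/3)·R1: [0, 0]
1 nonzero row, so rank(CT) = 1.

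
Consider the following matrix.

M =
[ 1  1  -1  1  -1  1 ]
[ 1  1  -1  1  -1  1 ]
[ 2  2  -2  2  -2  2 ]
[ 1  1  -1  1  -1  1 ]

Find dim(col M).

1

Row reduce to echelon form.
R2 ← R2 − R1: [0, 0, 0, 0, 0, 0]
R3 ← R3 − (2)·R1: [0, 0, 0, 0, 0, 0]
R4 ← R4 − R1: [0, 0, 0, 0, 0, 0]
Echelon form has 1 nonzero row, so rank(M) = 1.
The column space has dimension equal to the rank: 1.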